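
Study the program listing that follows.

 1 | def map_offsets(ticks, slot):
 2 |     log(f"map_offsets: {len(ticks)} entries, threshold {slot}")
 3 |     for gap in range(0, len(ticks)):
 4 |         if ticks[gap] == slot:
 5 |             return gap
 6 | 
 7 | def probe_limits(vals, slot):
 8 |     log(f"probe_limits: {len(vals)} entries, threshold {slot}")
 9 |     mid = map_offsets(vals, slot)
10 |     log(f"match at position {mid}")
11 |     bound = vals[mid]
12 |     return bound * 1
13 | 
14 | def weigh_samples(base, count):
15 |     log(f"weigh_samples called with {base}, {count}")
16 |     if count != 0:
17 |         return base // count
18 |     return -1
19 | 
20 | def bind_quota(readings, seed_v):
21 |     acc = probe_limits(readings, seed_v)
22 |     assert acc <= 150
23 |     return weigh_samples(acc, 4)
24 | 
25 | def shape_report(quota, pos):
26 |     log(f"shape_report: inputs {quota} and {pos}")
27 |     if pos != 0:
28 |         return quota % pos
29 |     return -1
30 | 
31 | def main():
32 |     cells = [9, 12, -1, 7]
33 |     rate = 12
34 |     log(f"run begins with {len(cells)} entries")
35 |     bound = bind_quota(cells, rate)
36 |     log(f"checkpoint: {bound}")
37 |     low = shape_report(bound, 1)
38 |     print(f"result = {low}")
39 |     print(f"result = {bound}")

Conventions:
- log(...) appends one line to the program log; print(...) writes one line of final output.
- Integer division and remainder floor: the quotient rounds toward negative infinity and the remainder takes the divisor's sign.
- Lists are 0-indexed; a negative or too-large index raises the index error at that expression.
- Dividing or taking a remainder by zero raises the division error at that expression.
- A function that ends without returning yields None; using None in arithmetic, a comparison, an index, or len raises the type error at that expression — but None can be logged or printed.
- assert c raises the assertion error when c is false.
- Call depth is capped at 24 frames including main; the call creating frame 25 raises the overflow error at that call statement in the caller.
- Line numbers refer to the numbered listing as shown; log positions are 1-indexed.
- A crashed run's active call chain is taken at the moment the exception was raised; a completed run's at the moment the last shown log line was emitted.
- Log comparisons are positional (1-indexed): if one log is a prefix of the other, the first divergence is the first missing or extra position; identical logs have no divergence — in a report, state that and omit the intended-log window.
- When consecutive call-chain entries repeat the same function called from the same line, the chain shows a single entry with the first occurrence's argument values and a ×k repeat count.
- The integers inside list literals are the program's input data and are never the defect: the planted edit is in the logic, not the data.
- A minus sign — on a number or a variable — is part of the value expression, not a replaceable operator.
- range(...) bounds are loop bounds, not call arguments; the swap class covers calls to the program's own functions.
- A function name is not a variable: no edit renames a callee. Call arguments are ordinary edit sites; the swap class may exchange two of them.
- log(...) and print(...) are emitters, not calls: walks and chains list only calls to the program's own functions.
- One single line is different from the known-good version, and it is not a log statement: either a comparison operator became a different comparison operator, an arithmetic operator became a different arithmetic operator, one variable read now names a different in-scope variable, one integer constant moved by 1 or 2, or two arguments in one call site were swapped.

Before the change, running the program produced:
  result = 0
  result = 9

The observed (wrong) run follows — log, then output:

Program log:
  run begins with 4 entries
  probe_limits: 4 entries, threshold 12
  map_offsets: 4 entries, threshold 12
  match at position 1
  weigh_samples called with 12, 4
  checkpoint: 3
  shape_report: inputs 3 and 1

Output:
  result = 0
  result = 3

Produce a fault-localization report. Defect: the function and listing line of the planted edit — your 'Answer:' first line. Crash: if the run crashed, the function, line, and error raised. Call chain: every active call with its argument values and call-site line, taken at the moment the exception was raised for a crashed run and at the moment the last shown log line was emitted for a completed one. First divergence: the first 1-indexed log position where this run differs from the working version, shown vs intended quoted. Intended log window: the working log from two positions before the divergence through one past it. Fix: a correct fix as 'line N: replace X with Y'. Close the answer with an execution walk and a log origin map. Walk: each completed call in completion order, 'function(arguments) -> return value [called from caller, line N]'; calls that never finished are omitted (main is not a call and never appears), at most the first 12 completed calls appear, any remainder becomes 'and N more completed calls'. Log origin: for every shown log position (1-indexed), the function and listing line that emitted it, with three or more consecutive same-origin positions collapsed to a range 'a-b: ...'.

Answer: the defect is in probe_limits at line 12.
Key observation: Position 5 is the first bad log line: 'weigh_samples called with 12, 4' should read 'weigh_samples called with 36, 4'.
Call chain: main -> shape_report(3, 1) (called at line 37).
First divergence: at position 5 the run shows 'weigh_samples called with 12, 4' where the working version logs 'weigh_samples called with 36, 4'.
Intended log window:
  3: map_offsets: 4 entries, threshold 12
  4: match at position 1
  5: weigh_samples called with 36, 4
  6: checkpoint: 9
Execution walk:
  map_offsets([9, 12, -1, 7], 12) -> 1  [called from probe_limits, line 9]
  probe_limits([9, 12, -1, 7], 12) -> 12  [called from bind_quota, line 21]
  weigh_samples(12, 4) -> 3  [called from bind_quota, line 23]
  bind_quota([9, 12, -1, 7], 12) -> 3  [called from main, line 35]
  shape_report(3, 1) -> 0  [called from main, line 37]
Log origins:
  1: emitted by main (line 34)
  2: emitted by probe_limits (line 8)
  3: emitted by map_offsets (line 2)
  4: emitted by probe_limits (line 10)
  5: emitted by weigh_samples (line 15)
  6: emitted by main (line 36)
  7: emitted by shape_report (line 26)
A correct fix: line 12: replace `1` with `3`.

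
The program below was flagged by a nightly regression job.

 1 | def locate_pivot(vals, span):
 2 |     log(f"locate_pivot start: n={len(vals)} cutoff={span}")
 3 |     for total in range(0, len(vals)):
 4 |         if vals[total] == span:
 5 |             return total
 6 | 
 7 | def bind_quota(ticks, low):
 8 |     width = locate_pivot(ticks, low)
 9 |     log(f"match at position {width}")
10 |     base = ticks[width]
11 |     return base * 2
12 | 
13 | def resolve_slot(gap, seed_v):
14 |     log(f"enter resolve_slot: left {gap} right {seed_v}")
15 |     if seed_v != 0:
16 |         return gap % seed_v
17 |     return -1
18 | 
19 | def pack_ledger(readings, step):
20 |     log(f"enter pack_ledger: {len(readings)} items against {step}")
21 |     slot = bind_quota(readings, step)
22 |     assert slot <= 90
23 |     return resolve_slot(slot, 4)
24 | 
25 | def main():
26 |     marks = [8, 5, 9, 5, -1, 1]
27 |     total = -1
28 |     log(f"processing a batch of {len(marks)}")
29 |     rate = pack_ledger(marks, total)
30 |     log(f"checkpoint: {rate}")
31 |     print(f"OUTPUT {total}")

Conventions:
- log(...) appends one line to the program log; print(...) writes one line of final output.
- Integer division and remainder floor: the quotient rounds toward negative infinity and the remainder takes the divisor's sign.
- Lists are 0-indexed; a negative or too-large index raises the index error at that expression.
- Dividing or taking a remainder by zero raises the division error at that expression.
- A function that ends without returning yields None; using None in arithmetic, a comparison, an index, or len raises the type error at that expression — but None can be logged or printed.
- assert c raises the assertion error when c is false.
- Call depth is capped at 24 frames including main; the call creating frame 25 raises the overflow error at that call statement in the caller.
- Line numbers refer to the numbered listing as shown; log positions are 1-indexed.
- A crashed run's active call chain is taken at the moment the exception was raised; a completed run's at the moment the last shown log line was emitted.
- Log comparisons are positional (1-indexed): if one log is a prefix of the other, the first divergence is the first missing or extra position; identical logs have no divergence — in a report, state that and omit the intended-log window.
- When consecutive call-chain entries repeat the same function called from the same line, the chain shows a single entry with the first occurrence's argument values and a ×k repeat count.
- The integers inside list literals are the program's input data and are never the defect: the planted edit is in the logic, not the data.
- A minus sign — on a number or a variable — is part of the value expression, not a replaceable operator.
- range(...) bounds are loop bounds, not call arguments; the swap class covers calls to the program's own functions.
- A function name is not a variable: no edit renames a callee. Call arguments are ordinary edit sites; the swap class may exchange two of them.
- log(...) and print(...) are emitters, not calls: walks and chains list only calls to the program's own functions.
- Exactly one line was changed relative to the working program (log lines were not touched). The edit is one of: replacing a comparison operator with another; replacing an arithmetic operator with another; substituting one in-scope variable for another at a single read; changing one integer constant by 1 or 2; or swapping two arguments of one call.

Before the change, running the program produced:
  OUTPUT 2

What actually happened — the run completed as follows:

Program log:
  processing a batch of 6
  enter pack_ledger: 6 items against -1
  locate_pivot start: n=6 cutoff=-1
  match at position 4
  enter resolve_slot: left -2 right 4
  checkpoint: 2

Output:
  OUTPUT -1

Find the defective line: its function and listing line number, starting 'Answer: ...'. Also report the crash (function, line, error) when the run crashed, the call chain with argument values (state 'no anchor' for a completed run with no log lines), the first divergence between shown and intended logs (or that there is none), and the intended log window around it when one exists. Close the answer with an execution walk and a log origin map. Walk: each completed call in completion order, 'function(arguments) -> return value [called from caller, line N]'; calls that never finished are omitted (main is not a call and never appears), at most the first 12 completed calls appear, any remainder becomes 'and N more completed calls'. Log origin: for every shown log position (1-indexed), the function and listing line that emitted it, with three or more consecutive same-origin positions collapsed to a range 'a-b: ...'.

Answer: the defect is in main at line 31.
The tell: The logs agree in full; only the final output differs.
Call chain: main.
First divergence: none — the logs agree in full.
Execution walk:
  locate_pivot([8, 5, 9, 5, -1, 1], -1) -> 4  [called from bind_quota, line 8]
  bind_quota([8, 5, 9, 5, -1, 1], -1) -> -2  [called from pack_ledger, line 21]
  resolve_slot(-2, 4) -> 2  [called from pack_ledger, line 23]
  pack_ledger([8, 5, 9, 5, -1, 1], -1) -> 2  [called from main, line 29]
Origin of each log line:
  1: emitted by main (line 28)
  2: emitted by pack_ledger (line 20)
  3: emitted by locate_pivot (line 2)
  4: emitted by bind_quota (line 9)
  5: emitted by resolve_slot (line 14)
  6: emitted by main (line 30)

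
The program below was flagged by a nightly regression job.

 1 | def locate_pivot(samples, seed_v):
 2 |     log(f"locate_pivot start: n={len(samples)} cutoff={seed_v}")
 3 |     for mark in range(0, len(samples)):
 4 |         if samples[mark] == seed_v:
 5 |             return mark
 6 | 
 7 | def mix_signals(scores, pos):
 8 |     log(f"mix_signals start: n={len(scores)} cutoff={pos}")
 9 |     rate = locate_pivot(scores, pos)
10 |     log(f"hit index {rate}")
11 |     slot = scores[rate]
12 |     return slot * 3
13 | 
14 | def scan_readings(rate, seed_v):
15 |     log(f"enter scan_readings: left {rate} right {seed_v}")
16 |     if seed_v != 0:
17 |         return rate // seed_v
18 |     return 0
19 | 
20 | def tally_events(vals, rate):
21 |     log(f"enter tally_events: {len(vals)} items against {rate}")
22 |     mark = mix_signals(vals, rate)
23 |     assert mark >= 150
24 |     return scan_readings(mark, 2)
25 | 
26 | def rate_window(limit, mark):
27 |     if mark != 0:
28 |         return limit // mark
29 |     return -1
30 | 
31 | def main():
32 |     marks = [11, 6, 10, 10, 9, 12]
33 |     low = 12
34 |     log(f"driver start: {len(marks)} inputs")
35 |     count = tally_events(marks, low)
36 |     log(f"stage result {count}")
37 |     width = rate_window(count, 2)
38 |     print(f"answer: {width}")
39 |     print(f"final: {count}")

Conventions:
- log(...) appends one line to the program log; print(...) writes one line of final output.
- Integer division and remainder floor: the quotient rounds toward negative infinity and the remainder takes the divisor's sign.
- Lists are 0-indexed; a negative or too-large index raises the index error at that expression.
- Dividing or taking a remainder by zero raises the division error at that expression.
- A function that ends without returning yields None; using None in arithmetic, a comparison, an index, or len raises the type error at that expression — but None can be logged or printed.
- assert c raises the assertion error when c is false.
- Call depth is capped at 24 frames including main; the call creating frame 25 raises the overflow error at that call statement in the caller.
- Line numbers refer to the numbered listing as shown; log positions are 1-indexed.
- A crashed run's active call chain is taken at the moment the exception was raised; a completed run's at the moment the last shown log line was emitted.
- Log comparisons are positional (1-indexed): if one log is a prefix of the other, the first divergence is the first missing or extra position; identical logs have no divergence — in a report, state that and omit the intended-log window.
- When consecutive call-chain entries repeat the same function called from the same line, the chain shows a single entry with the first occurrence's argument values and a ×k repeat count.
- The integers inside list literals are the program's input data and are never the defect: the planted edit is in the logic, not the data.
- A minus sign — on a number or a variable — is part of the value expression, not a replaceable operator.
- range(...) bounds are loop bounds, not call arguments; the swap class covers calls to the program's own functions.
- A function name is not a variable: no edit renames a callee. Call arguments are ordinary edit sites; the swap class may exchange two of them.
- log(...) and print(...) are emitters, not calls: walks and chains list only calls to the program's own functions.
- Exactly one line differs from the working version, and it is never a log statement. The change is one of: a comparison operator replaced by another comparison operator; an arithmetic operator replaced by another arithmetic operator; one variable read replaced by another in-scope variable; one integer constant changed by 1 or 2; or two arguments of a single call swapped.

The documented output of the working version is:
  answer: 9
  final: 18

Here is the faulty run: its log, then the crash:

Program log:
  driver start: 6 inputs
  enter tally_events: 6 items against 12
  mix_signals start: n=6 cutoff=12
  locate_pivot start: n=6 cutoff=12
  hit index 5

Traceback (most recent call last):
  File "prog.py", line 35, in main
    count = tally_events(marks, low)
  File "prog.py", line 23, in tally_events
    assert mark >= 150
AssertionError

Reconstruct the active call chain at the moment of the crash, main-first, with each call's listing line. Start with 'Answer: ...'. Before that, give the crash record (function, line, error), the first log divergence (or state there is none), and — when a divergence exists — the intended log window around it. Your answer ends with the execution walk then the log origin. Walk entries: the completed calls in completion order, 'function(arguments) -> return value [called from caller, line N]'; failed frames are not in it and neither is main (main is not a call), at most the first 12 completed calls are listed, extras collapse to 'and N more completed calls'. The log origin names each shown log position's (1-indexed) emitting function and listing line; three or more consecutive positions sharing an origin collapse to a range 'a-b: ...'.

Answer: main -> tally_events (called at line 35).
Key observation: A complete run would log 'enter scan_readings: left 36 right 2' next, but this one stopped at 5 lines.
Crash: tally_events, line 23, AssertionError.
First divergence: position 6 (shown log ended at 5 lines; the working version continues: 'enter scan_readings: left 36 right 2').
Intended log window:
  4: locate_pivot start: n=6 cutoff=12
  5: hit index 5
  6: enter scan_readings: left 36 right 2
  7: stage result 18
Execution walk:
  locate_pivot([11, 6, 10, 10, 9, 12], 12) -> 5  [called from mix_signals, line 9]
  mix_signals([11, 6, 10, 10, 9, 12], 12) -> 36  [called from tally_events, line 22]
Origin of each log line:
  1: emitted by main (line 34)
  2: emitted by tally_events (line 21)
  3: emitted by mix_signals (line 8)
  4: emitted by locate_pivot (line 2)
  5: emitted by mix_signals (line 10)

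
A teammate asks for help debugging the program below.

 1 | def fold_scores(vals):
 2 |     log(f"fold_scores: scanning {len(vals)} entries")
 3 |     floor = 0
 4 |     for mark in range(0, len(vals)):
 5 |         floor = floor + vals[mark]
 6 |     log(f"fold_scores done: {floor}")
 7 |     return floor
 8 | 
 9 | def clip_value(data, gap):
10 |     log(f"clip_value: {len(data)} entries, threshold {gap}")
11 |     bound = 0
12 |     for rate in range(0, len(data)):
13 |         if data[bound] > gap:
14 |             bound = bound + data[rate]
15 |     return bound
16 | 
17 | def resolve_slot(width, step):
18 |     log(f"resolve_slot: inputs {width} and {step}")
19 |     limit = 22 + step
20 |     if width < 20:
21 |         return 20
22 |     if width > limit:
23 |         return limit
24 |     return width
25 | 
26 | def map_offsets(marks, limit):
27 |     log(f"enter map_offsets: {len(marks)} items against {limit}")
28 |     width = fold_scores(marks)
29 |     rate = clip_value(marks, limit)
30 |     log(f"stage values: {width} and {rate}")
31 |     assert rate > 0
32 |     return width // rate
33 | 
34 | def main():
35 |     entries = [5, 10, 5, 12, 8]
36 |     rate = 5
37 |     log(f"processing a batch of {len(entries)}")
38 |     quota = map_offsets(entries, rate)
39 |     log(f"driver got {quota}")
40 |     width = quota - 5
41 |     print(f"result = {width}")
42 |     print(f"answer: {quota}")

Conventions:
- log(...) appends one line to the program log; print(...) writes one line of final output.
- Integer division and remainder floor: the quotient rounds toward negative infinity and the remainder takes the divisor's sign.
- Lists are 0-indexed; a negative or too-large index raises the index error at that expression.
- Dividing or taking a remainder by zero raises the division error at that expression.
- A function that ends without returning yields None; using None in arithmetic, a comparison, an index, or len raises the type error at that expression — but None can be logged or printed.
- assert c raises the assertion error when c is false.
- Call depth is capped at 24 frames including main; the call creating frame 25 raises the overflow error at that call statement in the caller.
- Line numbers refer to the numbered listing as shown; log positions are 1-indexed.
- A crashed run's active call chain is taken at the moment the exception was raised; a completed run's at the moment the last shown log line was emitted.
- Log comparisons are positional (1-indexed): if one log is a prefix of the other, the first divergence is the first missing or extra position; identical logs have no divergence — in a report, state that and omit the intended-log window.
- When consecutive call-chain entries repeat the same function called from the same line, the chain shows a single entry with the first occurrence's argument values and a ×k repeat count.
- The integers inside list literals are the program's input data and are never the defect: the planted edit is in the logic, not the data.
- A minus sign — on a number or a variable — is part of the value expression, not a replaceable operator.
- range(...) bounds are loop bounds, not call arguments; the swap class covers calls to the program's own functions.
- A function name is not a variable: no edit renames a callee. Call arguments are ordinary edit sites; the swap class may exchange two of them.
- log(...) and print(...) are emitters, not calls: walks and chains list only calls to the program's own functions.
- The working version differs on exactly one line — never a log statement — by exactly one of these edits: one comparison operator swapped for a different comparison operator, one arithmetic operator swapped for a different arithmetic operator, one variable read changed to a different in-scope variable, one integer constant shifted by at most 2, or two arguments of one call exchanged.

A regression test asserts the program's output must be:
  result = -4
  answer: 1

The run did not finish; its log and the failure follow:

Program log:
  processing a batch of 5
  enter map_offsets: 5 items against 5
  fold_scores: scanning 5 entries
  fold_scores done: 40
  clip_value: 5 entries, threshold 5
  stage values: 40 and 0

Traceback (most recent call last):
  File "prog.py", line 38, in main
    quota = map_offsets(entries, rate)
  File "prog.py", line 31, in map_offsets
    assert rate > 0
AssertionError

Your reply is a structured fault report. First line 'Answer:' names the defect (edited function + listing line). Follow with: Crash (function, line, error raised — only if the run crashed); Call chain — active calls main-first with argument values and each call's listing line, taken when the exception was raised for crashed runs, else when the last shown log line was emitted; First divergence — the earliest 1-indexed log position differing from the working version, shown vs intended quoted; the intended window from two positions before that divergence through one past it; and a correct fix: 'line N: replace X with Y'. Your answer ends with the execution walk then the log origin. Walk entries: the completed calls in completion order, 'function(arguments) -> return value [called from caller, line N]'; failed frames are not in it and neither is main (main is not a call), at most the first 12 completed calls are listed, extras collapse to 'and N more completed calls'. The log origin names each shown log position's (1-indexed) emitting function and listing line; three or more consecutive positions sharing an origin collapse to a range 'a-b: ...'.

Answer: the defect is in clip_value at line 13.
The tell: Log line 6 is where behavior first shows: 'stage values: 40 and 0' appears instead of 'stage values: 40 and 30'.
Crash: map_offsets, line 31, AssertionError.
Call chain: main -> map_offsets([5, 10, 5, 12, 8], 5) (called at line 38).
First divergence: at position 6 the run shows 'stage values: 40 and 0' where the working version logs 'stage values: 40 and 30'.
Intended log window:
  4: fold_scores done: 40
  5: clip_value: 5 entries, threshold 5
  6: stage values: 40 and 30
  7: driver got 1
Execution walk:
  fold_scores([5, 10, 5, 12, 8]) -> 40  [called from map_offsets, line 28]
  clip_value([5, 10, 5, 12, 8], 5) -> 0  [called from map_offsets, line 29]
Log origin:
  1 — main, line 37
  2 — map_offsets, line 27
  3 — fold_scores, line 2
  4 — fold_scores, line 6
  5 — clip_value, line 10
  6 — map_offsets, line 30
A correct fix: line 13: replace `bound` with `rate`.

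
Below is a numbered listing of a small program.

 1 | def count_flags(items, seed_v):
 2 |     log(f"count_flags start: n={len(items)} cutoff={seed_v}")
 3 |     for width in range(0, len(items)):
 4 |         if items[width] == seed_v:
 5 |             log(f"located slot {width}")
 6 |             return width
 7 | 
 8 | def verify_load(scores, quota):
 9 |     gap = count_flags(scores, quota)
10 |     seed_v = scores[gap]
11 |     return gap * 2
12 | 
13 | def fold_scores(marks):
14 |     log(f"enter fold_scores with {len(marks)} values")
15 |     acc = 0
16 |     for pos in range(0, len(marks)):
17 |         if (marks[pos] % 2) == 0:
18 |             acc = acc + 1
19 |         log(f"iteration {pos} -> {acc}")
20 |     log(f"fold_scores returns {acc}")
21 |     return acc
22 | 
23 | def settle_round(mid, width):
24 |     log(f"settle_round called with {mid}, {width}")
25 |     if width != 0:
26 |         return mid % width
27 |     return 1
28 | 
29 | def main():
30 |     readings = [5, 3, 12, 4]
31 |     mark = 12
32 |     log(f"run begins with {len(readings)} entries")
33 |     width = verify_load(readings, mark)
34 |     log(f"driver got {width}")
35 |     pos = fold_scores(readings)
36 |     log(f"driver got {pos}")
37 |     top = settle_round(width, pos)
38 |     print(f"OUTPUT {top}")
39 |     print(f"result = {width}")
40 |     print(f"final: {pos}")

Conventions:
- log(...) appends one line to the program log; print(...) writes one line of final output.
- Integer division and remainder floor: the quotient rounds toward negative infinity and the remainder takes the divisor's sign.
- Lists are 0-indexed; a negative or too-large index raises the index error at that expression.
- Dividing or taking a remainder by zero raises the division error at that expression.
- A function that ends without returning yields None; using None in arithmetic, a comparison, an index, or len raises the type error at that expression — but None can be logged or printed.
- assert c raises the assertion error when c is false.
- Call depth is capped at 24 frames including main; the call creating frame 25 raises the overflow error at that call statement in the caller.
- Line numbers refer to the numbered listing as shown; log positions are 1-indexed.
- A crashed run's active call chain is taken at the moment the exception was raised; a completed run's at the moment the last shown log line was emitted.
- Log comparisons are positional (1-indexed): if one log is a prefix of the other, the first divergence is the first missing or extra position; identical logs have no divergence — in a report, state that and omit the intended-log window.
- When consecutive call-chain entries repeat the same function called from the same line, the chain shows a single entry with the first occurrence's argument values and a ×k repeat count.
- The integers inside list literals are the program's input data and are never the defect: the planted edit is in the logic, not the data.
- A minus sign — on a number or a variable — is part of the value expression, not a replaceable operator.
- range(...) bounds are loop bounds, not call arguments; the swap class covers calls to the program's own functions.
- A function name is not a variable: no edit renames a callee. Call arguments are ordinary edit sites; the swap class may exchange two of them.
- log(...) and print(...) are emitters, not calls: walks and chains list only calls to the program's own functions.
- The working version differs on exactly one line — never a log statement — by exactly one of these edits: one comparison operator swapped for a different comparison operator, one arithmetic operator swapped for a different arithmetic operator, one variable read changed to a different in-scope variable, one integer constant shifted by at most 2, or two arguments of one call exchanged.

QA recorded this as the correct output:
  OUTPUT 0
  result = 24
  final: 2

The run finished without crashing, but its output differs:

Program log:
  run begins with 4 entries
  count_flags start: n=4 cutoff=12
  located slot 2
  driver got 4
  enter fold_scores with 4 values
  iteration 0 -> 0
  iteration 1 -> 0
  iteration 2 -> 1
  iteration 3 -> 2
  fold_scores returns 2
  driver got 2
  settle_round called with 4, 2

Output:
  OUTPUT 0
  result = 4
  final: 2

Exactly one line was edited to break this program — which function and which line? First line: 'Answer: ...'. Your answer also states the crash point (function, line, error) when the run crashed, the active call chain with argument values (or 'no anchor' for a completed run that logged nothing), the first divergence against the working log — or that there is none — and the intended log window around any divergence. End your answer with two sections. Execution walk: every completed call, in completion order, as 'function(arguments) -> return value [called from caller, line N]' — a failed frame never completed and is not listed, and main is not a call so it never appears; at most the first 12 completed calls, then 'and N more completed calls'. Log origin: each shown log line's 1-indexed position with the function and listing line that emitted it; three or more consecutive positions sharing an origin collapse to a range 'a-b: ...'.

Answer: the defect is in verify_load at line 11.
Core observation: Log line 4 is where behavior first shows: 'driver got 4' appears instead of 'driver got 24'.
Call chain: main -> settle_round(4, 2) (called at line 37).
First divergence: position 4; shown 'driver got 4' vs intended 'driver got 24'.
Intended log window:
  2: count_flags start: n=4 cutoff=12
  3: located slot 2
  4: driver got 24
  5: enter fold_scores with 4 values
Execution walk:
  count_flags([5, 3, 12, 4], 12) -> 2  [called from verify_load, line 9]
  verify_load([5, 3, 12, 4], 12) -> 4  [called from main, line 33]
  fold_scores([5, 3, 12, 4]) -> 2  [called from main, line 35]
  settle_round(4, 2) -> 0  [called from main, line 37]
Log line origins:
  1: from main, line 32
  2: from count_flags, line 2
  3: from count_flags, line 5
  4: from main, line 34
  5: from fold_scores, line 14
  6-9: from fold_scores, line 19
  10: from fold_scores, line 20
  11: from main, line 36
  12: from settle_round, line 24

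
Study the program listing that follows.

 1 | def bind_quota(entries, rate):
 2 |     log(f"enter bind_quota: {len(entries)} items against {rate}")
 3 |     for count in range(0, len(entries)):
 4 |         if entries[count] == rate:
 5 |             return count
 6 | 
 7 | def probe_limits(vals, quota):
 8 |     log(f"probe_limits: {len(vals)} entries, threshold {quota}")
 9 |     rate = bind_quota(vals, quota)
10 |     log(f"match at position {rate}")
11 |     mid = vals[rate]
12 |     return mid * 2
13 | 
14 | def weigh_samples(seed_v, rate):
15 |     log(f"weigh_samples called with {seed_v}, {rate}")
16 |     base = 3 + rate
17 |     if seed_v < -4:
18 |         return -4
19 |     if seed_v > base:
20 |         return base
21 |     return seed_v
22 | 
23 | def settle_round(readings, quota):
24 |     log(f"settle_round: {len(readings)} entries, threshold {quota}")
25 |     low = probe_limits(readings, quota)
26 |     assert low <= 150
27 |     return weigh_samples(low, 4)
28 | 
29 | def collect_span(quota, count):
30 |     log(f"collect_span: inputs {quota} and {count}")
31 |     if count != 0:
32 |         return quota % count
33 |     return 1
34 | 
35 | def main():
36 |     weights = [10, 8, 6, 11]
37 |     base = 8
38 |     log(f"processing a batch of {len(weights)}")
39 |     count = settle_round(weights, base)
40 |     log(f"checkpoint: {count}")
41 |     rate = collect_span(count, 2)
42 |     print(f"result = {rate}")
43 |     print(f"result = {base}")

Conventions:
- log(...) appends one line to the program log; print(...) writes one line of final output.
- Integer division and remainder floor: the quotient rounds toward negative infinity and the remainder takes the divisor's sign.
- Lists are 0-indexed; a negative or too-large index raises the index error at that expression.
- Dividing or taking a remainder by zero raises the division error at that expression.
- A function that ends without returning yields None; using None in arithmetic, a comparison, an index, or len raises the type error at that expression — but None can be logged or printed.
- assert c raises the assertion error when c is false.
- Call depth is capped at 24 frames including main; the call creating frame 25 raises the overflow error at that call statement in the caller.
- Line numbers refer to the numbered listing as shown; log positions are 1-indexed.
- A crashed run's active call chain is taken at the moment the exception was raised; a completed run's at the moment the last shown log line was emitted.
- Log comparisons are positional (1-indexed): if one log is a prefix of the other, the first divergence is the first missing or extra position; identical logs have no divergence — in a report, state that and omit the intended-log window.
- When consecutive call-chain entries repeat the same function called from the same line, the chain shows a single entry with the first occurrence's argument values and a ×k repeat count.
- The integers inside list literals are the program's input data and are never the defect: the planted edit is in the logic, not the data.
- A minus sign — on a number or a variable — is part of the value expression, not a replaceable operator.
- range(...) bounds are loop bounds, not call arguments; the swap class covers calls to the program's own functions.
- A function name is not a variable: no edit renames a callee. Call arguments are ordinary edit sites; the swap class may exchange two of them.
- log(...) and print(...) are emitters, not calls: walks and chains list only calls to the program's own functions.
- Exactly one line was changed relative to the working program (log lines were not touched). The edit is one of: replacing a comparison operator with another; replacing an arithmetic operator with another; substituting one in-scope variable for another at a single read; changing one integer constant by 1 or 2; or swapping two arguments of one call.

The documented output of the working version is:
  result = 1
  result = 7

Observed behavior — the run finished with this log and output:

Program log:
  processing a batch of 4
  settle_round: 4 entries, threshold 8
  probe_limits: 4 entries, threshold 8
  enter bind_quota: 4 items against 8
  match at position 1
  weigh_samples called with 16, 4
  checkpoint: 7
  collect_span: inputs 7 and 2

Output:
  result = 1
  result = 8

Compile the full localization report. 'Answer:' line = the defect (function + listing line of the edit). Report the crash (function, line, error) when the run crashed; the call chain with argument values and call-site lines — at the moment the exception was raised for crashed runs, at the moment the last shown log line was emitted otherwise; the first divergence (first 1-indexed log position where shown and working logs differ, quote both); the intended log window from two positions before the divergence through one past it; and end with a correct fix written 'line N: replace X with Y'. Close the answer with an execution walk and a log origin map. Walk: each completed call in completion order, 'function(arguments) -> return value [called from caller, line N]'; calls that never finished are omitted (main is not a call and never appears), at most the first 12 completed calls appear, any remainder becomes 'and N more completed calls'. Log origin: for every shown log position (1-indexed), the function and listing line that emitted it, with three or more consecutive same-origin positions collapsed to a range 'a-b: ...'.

Answer: the defect is in main at line 43.
Key fact: The logs agree in full; only the final output differs.
Call chain: main -> collect_span(7, 2) (called at line 41).
First divergence: there is none — every log position agrees.
Execution walk:
  bind_quota([10, 8, 6, 11], 8) -> 1  [called from probe_limits, line 9]
  probe_limits([10, 8, 6, 11], 8) -> 16  [called from settle_round, line 25]
  weigh_samples(16, 4) -> 7  [called from settle_round, line 27]
  settle_round([10, 8, 6, 11], 8) -> 7  [called from main, line 39]
  collect_span(7, 2) -> 1  [called from main, line 41]
Origin of each log line:
  1: from main, line 38
  2: from settle_round, line 24
  3: from probe_limits, line 8
  4: from bind_quota, line 2
  5: from probe_limits, line 10
  6: from weigh_samples, line 15
  7: from main, line 40
  8: from collect_span, line 30
A correct fix: line 43: replace `base` with `count`.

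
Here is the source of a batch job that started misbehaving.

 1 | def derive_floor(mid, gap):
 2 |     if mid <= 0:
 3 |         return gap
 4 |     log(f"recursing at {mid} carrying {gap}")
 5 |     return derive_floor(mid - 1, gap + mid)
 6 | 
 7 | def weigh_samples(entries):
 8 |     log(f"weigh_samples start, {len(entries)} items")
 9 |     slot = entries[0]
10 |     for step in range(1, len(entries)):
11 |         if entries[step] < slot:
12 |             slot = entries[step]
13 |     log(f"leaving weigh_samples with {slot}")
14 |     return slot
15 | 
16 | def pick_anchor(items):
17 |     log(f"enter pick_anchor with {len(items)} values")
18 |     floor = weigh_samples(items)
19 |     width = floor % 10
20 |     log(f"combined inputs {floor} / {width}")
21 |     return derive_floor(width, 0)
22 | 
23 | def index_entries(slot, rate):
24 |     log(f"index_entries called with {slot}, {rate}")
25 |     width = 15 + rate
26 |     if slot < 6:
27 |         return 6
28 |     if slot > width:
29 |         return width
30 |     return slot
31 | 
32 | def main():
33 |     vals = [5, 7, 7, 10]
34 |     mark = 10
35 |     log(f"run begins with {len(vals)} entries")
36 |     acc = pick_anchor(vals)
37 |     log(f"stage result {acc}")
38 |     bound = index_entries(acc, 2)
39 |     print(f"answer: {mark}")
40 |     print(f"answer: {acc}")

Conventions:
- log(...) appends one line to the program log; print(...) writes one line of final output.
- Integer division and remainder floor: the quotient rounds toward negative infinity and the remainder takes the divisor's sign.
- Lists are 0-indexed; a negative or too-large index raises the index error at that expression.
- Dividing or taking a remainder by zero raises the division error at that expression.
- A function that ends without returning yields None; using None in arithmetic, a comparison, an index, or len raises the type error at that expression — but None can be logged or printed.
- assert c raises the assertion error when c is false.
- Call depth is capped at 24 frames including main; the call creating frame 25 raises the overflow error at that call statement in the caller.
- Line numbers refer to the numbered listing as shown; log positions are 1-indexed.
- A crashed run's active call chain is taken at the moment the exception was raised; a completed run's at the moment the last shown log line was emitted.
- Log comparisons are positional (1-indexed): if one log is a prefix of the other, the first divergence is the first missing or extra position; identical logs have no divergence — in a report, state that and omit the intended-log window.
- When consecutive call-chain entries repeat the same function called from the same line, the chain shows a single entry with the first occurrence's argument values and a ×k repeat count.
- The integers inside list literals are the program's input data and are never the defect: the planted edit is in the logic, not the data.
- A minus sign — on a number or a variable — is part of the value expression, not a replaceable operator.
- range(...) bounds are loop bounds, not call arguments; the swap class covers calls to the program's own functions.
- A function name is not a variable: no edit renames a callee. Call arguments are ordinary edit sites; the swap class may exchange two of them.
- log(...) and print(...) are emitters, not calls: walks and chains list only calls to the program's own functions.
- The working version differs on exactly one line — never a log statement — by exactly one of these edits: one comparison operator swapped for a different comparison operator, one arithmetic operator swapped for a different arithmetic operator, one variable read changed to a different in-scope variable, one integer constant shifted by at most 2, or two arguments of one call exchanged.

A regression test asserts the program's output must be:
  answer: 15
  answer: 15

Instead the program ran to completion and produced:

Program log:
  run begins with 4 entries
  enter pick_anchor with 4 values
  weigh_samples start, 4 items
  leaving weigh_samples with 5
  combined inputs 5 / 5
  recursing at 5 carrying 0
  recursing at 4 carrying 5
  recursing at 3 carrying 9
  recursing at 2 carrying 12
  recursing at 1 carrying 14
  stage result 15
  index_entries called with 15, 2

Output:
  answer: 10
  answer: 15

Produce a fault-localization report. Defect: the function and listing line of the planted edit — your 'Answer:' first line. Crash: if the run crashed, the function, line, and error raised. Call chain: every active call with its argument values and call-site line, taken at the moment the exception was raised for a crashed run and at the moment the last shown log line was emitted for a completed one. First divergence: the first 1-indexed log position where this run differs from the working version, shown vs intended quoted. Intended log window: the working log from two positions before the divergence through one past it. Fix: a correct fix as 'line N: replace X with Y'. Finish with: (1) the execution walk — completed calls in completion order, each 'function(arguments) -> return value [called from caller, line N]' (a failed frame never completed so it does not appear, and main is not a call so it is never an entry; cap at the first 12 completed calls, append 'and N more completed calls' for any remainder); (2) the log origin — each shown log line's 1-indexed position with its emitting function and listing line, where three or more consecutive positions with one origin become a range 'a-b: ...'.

Answer: the defect is in main at line 39.
Key observation: The two runs log identically and part ways only at the printed values.
Call chain: main -> index_entries(15, 2) (called at line 38).
First divergence: none — the logs agree in full.
Execution walk:
  weigh_samples([5, 7, 7, 10]) -> 5  [called from pick_anchor, line 18]
  derive_floor(0, 15) -> 15  [called from derive_floor, line 5]
  derive_floor(1, 14) -> 15  [called from derive_floor, line 5]
  derive_floor(2, 12) -> 15  [called from derive_floor, line 5]
  derive_floor(3, 9) -> 15  [called from derive_floor, line 5]
  derive_floor(4, 5) -> 15  [called from derive_floor, line 5]
  derive_floor(5, 0) -> 15  [called from pick_anchor, line 21]
  pick_anchor([5, 7, 7, 10]) -> 15  [called from main, line 36]
  index_entries(15, 2) -> 15  [called from main, line 38]
Origin of each log line:
  1: logged in main at line 35
  2: logged in pick_anchor at line 17
  3: logged in weigh_samples at line 8
  4: logged in weigh_samples at line 13
  5: logged in pick_anchor at line 20
  6-10: logged in derive_floor at line 4
  11: logged in main at line 37
  12: logged in index_entries at line 24
A correct fix: line 39: replace `mark` with `bound`.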